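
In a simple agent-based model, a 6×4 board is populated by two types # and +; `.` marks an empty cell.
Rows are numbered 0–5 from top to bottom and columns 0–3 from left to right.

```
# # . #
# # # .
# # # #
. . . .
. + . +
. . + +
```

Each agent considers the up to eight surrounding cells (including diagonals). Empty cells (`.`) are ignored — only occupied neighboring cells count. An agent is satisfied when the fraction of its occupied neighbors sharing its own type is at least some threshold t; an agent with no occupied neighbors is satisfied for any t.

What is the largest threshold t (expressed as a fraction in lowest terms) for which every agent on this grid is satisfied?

Row 0: (0,0)# 3/3 · (0,1)# 4/4 · (0,3)# 1/1
Row 1: (1,0)# 5/5 · (1,1)# 7/7 · (1,2)# 6/6
Row 2: (2,0)# 3/3 · (2,1)# 5/5 · (2,2)# 4/4 · (2,3)# 2/2
Row 4: (4,1)+ 1/1 · (4,3)+ 2/2
Row 5: (5,2)+ 3/3 · (5,3)+ 2/2
The smallest same-type fraction is 3/3 at (0,0), which reduces to 1/1. Any threshold above that leaves this agent unsatisfied.

1/1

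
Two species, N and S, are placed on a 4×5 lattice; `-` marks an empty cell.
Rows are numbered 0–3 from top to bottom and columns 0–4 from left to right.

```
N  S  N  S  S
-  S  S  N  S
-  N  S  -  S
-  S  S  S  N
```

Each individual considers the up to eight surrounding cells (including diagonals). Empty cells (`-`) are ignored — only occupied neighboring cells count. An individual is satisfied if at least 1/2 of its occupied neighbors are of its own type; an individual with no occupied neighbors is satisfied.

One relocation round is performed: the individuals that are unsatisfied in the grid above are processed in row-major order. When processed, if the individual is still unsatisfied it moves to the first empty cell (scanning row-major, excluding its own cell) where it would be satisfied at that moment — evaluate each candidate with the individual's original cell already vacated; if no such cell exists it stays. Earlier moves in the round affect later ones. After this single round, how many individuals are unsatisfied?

3

Initially unsatisfied (in order): (0,0), (0,2), (1,3), (2,1), (3,4).
  (0,0) → (3,0).
  (0,2) → (2,0).
  (1,3) → (1,0).
  (2,1): no empty cell satisfies it; stays.
  (3,4): no empty cell satisfies it; stays.
Resulting grid:
- S - S S
N S S - S
N N S - S
N S S S N
Unsatisfied now: (2,1), (3,1), (3,4).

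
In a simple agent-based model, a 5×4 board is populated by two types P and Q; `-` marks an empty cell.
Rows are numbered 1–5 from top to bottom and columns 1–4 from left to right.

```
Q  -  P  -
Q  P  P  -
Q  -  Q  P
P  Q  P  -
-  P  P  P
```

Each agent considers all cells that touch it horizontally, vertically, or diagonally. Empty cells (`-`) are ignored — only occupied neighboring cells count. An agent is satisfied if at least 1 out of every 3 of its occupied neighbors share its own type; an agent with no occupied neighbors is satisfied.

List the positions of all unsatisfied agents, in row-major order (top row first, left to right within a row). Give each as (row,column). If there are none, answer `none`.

(1,1)Q 1/2 ✓
(1,3)P 2/2 ✓
(2,1)Q 2/3 ✓
(2,2)P 2/6 ✓
(2,3)P 3/4 ✓
(3,1)Q 2/4 ✓
(3,3)Q 1/5 ✗
(3,4)P 2/3 ✓
(4,1)P 1/3 ✓
(4,2)Q 2/6 ✓
(4,3)P 4/6 ✓
(5,2)P 3/4 ✓
(5,3)P 3/4 ✓
(5,4)P 2/2 ✓

(3,3)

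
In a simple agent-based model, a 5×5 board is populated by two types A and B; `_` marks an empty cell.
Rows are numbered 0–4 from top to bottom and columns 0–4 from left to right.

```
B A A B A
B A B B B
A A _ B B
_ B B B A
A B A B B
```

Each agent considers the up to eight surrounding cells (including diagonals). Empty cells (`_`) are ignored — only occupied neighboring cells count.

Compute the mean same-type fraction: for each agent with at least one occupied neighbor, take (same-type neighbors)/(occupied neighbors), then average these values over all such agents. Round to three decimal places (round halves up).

0.455

(0,0)B 1/3
(0,1)A 2/5
(0,2)A 2/5
(0,3)B 3/5
(0,4)A 0/3
(1,0)B 1/5
(1,1)A 4/7
(1,2)B 3/7
(1,3)B 5/7
(1,4)B 4/5
(2,0)A 2/4
(2,1)A 2/6
(2,3)B 6/7
(2,4)B 4/5
(3,1)B 2/6
(3,2)B 5/7
(3,3)B 5/7
(3,4)A 0/5
(4,0)A 0/2
(4,1)B 2/4
(4,2)A 0/5
(4,3)B 3/5
(4,4)B 2/3
Sum over 23 agents: 1/3 + 2/5 + 2/5 + 3/5 + 0/3 + 1/5 + 4/7 + 3/7 + 5/7 + 4/5 + 2/4 + 2/6 + 6/7 + 4/5 + 2/6 + 5/7 + 5/7 + 0/5 + 0/2 + 2/4 + 0/5 + 3/5 + 2/3 = 157/15; mean = 157/15 ÷ 23 = 157/345 = 0.455072… → 0.455.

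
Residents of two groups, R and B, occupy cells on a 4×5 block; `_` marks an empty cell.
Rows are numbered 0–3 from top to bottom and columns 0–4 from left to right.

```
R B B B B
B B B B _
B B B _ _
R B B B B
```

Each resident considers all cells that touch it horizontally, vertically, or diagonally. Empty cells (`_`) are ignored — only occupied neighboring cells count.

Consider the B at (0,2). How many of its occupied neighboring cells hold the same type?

Occupied neighbors of (0,2): (0,1)=B, (0,3)=B, (1,1)=B, (1,2)=B, (1,3)=B.
Same type (B): 5 of 5.

5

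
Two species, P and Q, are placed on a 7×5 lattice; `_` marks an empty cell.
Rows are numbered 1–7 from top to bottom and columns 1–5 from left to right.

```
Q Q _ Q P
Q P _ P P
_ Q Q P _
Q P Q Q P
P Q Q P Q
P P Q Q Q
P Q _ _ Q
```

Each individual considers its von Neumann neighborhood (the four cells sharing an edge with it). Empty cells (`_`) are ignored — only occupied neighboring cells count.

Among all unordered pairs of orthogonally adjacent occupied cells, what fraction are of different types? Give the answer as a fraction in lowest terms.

23/41

Scan each occupied cell's neighbors to the right and below so each pair is counted once.
Row 1: Q(1,1)–Q(1,2)= Q(1,1)–Q(2,1)= Q(1,2)–P(2,2)≠ Q(1,4)–P(1,5)≠ Q(1,4)–P(2,4)≠ P(1,5)–P(2,5)=  → 3/6 unlike.
Row 2: Q(2,1)–P(2,2)≠ P(2,2)–Q(3,2)≠ P(2,4)–P(2,5)= P(2,4)–P(3,4)=  → 2/4 unlike.
Row 3: Q(3,2)–Q(3,3)= Q(3,2)–P(4,2)≠ Q(3,3)–P(3,4)≠ Q(3,3)–Q(4,3)= P(3,4)–Q(4,4)≠  → 3/5 unlike.
Row 4: Q(4,1)–P(4,2)≠ Q(4,1)–P(5,1)≠ P(4,2)–Q(4,3)≠ P(4,2)–Q(5,2)≠ Q(4,3)–Q(4,4)= Q(4,3)–Q(5,3)= Q(4,4)–P(4,5)≠ Q(4,4)–P(5,4)≠ P(4,5)–Q(5,5)≠  → 7/9 unlike.
Row 5: P(5,1)–Q(5,2)≠ P(5,1)–P(6,1)= Q(5,2)–Q(5,3)= Q(5,2)–P(6,2)≠ Q(5,3)–P(5,4)≠ Q(5,3)–Q(6,3)= P(5,4)–Q(5,5)≠ P(5,4)–Q(6,4)≠ Q(5,5)–Q(6,5)=  → 5/9 unlike.
Row 6: P(6,1)–P(6,2)= P(6,1)–P(7,1)= P(6,2)–Q(6,3)≠ P(6,2)–Q(7,2)≠ Q(6,3)–Q(6,4)= Q(6,4)–Q(6,5)= Q(6,5)–Q(7,5)=  → 2/7 unlike.
Row 7: P(7,1)–Q(7,2)≠  → 1/1 unlike.
Total adjacent occupied pairs: 41; unlike-type pairs: 23.
23/41 is already in lowest terms.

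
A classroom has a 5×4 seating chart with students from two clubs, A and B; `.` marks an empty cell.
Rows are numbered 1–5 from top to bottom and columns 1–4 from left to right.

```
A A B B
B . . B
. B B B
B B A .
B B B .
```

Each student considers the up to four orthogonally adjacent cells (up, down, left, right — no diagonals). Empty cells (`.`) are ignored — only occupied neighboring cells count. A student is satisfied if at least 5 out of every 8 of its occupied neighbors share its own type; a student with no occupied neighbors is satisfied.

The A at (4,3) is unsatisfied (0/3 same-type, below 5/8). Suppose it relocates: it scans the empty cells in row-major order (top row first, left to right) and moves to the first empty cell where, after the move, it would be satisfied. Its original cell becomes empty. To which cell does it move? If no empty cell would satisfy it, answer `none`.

none

Vacating (4,3). Empty cells in order:
  (2,2): 1/3 same-type → still unsatisfied.
  (2,3): 0/3 same-type → still unsatisfied.
  (3,1): 0/3 same-type → still unsatisfied.
  (4,4): 0/1 same-type → still unsatisfied.
  (5,4): 0/1 same-type → still unsatisfied.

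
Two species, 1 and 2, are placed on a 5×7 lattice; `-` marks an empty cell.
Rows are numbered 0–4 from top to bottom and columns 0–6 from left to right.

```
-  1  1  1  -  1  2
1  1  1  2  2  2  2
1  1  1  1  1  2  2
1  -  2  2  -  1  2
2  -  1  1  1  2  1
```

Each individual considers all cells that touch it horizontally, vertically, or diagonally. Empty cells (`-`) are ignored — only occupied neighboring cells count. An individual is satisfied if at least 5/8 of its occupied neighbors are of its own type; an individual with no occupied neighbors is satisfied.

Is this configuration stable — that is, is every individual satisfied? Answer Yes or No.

No

Row 0: (0,1)1 4/4 ✓ · (0,2)1 4/5 ✓ · (0,3)1 2/4 ✗ · (0,5)1 0/4 ✗ · (0,6)2 2/3 ✓
Row 1: (1,0)1 4/4 ✓ · (1,1)1 7/7 ✓ · (1,2)1 7/8 ✓ · (1,3)2 1/7 ✗ · (1,4)2 3/7 ✗ · (1,5)2 5/7 ✓ · (1,6)2 4/5 ✓
Row 2: (2,0)1 4/4 ✓ · (2,1)1 6/7 ✓ · (2,2)1 4/7 ✗ · (2,3)1 3/7 ✗ · (2,4)1 2/7 ✗ · (2,5)2 5/7 ✓ · (2,6)2 4/5 ✓
Row 3: (3,0)1 2/3 ✓ · (3,2)2 1/6 ✗ · (3,3)2 1/7 ✗ · (3,5)1 3/7 ✗ · (3,6)2 3/5 ✗
Row 4: (4,0)2 0/1 ✗ · (4,2)1 1/3 ✗ · (4,3)1 2/4 ✗ · (4,4)1 2/4 ✗ · (4,5)2 1/4 ✗ · (4,6)1 1/3 ✗
For instance (0,3) has only 2/4 same-type neighbors, below 5/8.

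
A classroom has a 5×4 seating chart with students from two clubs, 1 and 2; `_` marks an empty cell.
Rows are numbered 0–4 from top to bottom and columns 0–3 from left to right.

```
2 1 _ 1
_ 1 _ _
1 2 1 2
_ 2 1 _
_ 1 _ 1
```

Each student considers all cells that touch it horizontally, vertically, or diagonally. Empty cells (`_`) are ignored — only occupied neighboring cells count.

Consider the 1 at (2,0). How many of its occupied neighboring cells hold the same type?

1

Occupied neighbors of (2,0): (1,1)=1, (2,1)=2, (3,1)=2.
Same type (1): 1 of 3.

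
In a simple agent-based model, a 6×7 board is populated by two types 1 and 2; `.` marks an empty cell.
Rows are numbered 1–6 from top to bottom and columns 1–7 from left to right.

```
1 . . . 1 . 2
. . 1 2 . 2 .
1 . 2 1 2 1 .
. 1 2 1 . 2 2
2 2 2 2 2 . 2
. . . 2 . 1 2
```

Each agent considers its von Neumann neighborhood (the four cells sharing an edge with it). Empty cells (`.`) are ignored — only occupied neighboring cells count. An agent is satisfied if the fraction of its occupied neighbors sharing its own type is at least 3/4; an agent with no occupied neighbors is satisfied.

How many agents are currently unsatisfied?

14

Row 1: (1,1)1 0/0 ok · (1,5)1 0/0 ok · (1,7)2 0/0 ok
Row 2: (2,3)1 0/2 unhappy · (2,4)2 0/2 unhappy · (2,6)2 0/1 unhappy
Row 3: (3,1)1 0/0 ok · (3,3)2 1/3 unhappy · (3,4)1 1/4 unhappy · (3,5)2 0/2 unhappy · (3,6)1 0/3 unhappy
Row 4: (4,2)1 0/2 unhappy · (4,3)2 2/4 unhappy · (4,4)1 1/3 unhappy · (4,6)2 1/2 unhappy · (4,7)2 2/2 ok
Row 5: (5,1)2 1/1 ok · (5,2)2 2/3 unhappy · (5,3)2 3/3 ok · (5,4)2 3/4 ok · (5,5)2 1/1 ok · (5,7)2 2/2 ok
Row 6: (6,4)2 1/1 ok · (6,6)1 0/1 unhappy · (6,7)2 1/2 unhappy
Unsatisfied: (2,3), (2,4), (2,6), (3,3), (3,4), (3,5), (3,6), (4,2), (4,3), (4,4), (4,6), (5,2), (6,6), (6,7) — 14 in total.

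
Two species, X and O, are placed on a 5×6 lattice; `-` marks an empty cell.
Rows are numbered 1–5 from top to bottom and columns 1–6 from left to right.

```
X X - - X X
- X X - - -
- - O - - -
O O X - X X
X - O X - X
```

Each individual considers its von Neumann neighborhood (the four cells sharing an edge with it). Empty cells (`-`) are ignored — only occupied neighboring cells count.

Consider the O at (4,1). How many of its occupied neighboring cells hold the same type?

1

Occupied neighbors of (4,1): (5,1)=X, (4,2)=O.
Same type (O): 1 of 2.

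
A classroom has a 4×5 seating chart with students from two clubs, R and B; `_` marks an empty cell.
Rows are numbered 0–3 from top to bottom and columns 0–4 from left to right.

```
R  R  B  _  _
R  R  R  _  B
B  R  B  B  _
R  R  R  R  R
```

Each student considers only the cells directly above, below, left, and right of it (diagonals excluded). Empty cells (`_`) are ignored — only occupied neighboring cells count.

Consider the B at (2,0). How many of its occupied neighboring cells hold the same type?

Occupied neighbors of (2,0): (1,0)=R, (3,0)=R, (2,1)=R.
Same type (B): 0 of 3.

0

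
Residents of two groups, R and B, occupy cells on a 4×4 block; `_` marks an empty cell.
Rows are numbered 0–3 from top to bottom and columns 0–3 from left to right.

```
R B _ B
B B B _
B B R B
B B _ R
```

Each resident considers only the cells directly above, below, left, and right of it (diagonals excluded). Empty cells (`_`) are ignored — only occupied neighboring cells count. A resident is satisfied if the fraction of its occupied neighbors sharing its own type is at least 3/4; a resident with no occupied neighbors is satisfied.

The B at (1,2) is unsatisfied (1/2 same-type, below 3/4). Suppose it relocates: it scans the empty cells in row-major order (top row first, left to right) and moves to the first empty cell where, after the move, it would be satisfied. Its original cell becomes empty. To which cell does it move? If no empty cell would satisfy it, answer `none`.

(0,2)

Vacating (1,2). Empty cells in order:
  (0,2): 2/2 same-type → satisfied — stop here.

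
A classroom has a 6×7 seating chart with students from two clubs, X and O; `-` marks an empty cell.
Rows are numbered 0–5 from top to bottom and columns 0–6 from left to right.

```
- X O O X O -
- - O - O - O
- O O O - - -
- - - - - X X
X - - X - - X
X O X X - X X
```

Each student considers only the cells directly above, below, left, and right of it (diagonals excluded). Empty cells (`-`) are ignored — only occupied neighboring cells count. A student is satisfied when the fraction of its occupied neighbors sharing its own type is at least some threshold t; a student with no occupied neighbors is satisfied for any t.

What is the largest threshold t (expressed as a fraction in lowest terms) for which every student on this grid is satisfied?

Row 0: (0,1)X 0/1 · (0,2)O 2/3 · (0,3)O 1/2 · (0,4)X 0/3 · (0,5)O 0/1
Row 1: (1,2)O 2/2 · (1,4)O 0/1 · (1,6)O — no occupied neighbors
Row 2: (2,1)O 1/1 · (2,2)O 3/3 · (2,3)O 1/1
Row 3: (3,5)X 1/1 · (3,6)X 2/2
Row 4: (4,0)X 1/1 · (4,3)X 1/1 · (4,6)X 2/2
Row 5: (5,0)X 1/2 · (5,1)O 0/2 · (5,2)X 1/2 · (5,3)X 2/2 · (5,5)X 1/1 · (5,6)X 2/2
The smallest same-type fraction is 0/1 at (0,1), which reduces to 0/1. Any threshold above that leaves this student unsatisfied.

0/1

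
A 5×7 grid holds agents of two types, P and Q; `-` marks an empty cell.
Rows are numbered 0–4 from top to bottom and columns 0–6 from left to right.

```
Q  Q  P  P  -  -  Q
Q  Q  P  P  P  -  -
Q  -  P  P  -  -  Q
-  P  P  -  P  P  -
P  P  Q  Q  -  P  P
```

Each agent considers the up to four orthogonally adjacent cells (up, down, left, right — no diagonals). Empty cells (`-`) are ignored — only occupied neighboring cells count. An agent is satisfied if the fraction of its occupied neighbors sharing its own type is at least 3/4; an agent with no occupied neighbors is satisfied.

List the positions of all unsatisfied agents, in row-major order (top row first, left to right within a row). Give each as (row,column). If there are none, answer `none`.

Row 0: (0,0)Q 2/2 satisfied · (0,1)Q 2/3 not · (0,2)P 2/3 not · (0,3)P 2/2 satisfied · (0,6)Q 0/0 satisfied
Row 1: (1,0)Q 3/3 satisfied · (1,1)Q 2/3 not · (1,2)P 3/4 satisfied · (1,3)P 4/4 satisfied · (1,4)P 1/1 satisfied
Row 2: (2,0)Q 1/1 satisfied · (2,2)P 3/3 satisfied · (2,3)P 2/2 satisfied · (2,6)Q 0/0 satisfied
Row 3: (3,1)P 2/2 satisfied · (3,2)P 2/3 not · (3,4)P 1/1 satisfied · (3,5)P 2/2 satisfied
Row 4: (4,0)P 1/1 satisfied · (4,1)P 2/3 not · (4,2)Q 1/3 not · (4,3)Q 1/1 satisfied · (4,5)P 2/2 satisfied · (4,6)P 1/1 satisfied

(0,1), (0,2), (1,1), (3,2), (4,1), (4,2)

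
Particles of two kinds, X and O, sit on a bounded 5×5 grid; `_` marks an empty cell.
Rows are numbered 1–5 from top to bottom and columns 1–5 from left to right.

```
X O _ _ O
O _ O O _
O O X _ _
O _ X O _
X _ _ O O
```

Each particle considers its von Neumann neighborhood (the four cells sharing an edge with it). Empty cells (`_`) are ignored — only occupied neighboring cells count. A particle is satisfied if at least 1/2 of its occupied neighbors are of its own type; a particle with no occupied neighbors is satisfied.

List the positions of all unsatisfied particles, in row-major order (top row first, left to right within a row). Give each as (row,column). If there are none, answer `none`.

(1,1), (1,2), (3,3), (5,1)

(1,1)X 0/2 not
(1,2)O 0/1 not
(1,5)O 0/0 satisfied
(2,1)O 1/2 satisfied
(2,3)O 1/2 satisfied
(2,4)O 1/1 satisfied
(3,1)O 3/3 satisfied
(3,2)O 1/2 satisfied
(3,3)X 1/3 not
(4,1)O 1/2 satisfied
(4,3)X 1/2 satisfied
(4,4)O 1/2 satisfied
(5,1)X 0/1 not
(5,4)O 2/2 satisfied
(5,5)O 1/1 satisfied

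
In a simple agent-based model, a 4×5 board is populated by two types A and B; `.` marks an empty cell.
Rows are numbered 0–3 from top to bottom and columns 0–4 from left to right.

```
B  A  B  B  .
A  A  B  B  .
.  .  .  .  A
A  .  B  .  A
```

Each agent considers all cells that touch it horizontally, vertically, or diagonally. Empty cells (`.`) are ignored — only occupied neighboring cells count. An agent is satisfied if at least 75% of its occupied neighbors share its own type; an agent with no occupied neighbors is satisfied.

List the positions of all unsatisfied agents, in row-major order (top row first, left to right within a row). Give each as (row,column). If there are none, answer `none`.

(0,0)B 0/3 unhappy
(0,1)A 2/5 unhappy
(0,2)B 3/5 unhappy
(0,3)B 3/3 ok
(1,0)A 2/3 unhappy
(1,1)A 2/5 unhappy
(1,2)B 3/5 unhappy
(1,3)B 3/4 ok
(2,4)A 1/2 unhappy
(3,0)A 0/0 ok
(3,2)B 0/0 ok
(3,4)A 1/1 ok

(0,0), (0,1), (0,2), (1,0), (1,1), (1,2), (2,4)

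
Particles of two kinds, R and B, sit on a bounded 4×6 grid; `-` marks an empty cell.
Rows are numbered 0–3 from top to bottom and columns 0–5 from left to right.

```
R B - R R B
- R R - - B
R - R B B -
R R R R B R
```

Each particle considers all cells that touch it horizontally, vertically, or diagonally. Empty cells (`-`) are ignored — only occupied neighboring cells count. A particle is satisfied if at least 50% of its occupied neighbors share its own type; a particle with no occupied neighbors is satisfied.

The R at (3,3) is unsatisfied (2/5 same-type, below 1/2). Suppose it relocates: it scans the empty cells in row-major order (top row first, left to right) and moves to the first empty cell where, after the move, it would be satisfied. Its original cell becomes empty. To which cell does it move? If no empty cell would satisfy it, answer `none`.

(0,2)

Vacating (3,3). Empty cells in order:
  (0,2): 3/4 same-type → satisfied — stop here.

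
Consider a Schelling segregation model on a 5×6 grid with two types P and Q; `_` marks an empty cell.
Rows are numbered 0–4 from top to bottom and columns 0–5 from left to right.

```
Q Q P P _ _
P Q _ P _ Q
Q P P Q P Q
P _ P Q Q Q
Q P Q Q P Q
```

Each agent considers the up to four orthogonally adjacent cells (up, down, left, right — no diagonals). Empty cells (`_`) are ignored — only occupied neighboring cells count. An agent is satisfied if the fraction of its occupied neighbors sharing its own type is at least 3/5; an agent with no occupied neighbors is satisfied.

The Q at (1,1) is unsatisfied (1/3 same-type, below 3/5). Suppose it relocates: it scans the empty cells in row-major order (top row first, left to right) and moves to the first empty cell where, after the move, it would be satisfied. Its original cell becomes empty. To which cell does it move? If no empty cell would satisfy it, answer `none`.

Vacating (1,1). Empty cells in order:
  (0,4): 0/1 same-type → still unsatisfied.
  (0,5): 1/1 same-type → satisfied — stop here.

(0,5)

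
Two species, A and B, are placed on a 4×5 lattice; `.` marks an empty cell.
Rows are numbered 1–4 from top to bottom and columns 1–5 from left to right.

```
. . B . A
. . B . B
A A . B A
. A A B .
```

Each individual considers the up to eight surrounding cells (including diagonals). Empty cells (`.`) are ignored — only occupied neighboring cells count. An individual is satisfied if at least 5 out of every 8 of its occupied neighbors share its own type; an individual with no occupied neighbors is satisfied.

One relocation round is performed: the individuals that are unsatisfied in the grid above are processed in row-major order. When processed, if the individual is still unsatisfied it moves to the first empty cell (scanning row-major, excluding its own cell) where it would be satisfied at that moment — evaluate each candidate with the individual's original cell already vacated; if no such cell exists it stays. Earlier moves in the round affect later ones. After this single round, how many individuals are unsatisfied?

2

Initially unsatisfied (in order): (1,5), (2,5), (3,4), (3,5), (4,3), (4,4).
  (1,5) → (1,1).
  (2,5) → (1,2).
  (3,4) → (1,4).
  (3,5) → (2,1).
  (4,3): now satisfied by earlier moves; stays.
  (4,4) → (1,5).
Resulting grid:
A B B B B
A . B . .
A A . . .
. A A . .
Unsatisfied now: (1,1), (1,2).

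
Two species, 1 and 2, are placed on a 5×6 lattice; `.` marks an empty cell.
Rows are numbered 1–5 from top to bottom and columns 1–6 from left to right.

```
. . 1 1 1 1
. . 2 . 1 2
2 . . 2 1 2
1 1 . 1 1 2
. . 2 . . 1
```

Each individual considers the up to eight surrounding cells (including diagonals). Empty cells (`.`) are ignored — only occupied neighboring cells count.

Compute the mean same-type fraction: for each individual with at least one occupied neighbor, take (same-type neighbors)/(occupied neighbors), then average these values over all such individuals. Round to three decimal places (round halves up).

0.410

(1,3)1 1/2
(1,4)1 3/4
(1,5)1 3/4
(1,6)1 2/3
(2,3)2 1/3
(2,5)1 4/7
(2,6)2 1/5
(3,1)2 0/2
(3,4)2 1/5
(3,5)1 3/7
(3,6)2 2/5
(4,1)1 1/2
(4,2)1 1/3
(4,4)1 2/4
(4,5)1 3/6
(4,6)2 1/4
(5,3)2 0/2
(5,6)1 1/2
Sum over 18 individuals: 1/2 + 3/4 + 3/4 + 2/3 + 1/3 + 4/7 + 1/5 + 0/2 + 1/5 + 3/7 + 2/5 + 1/2 + 1/3 + 2/4 + 3/6 + 1/4 + 0/2 + 1/2 = 443/60; mean = 443/60 ÷ 18 = 443/1080 = 0.410185… → 0.410.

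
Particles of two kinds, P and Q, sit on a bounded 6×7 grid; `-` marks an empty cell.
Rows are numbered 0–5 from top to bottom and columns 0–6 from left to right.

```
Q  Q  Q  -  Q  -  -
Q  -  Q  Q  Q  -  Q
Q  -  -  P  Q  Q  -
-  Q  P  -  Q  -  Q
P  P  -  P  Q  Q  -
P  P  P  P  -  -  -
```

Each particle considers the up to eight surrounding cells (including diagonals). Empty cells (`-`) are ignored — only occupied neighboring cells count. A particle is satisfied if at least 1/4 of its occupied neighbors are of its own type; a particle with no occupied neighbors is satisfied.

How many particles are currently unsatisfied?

Row 0: (0,0)Q 2/2 ✓ · (0,1)Q 4/4 ✓ · (0,2)Q 3/3 ✓ · (0,4)Q 2/2 ✓
Row 1: (1,0)Q 3/3 ✓ · (1,2)Q 3/4 ✓ · (1,3)Q 5/6 ✓ · (1,4)Q 4/5 ✓ · (1,6)Q 1/1 ✓
Row 2: (2,0)Q 2/2 ✓ · (2,3)P 1/6 ✗ · (2,4)Q 4/5 ✓ · (2,5)Q 5/5 ✓
Row 3: (3,1)Q 1/4 ✓ · (3,2)P 3/4 ✓ · (3,4)Q 4/6 ✓ · (3,6)Q 2/2 ✓
Row 4: (4,0)P 3/4 ✓ · (4,1)P 5/6 ✓ · (4,3)P 3/5 ✓ · (4,4)Q 2/4 ✓ · (4,5)Q 3/3 ✓
Row 5: (5,0)P 3/3 ✓ · (5,1)P 4/4 ✓ · (5,2)P 4/4 ✓ · (5,3)P 2/3 ✓
Unsatisfied: (2,3) — 1 in total.

1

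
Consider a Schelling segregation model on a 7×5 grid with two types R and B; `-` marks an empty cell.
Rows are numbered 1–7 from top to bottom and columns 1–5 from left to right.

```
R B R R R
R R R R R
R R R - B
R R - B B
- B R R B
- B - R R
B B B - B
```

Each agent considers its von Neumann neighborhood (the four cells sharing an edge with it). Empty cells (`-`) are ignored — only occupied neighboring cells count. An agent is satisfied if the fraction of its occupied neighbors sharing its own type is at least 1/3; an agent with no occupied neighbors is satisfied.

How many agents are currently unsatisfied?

(1,1)R 1/2 satisfied
(1,2)B 0/3 not
(1,3)R 2/3 satisfied
(1,4)R 3/3 satisfied
(1,5)R 2/2 satisfied
(2,1)R 3/3 satisfied
(2,2)R 3/4 satisfied
(2,3)R 4/4 satisfied
(2,4)R 3/3 satisfied
(2,5)R 2/3 satisfied
(3,1)R 3/3 satisfied
(3,2)R 4/4 satisfied
(3,3)R 2/2 satisfied
(3,5)B 1/2 satisfied
(4,1)R 2/2 satisfied
(4,2)R 2/3 satisfied
(4,4)B 1/2 satisfied
(4,5)B 3/3 satisfied
(5,2)B 1/3 satisfied
(5,3)R 1/2 satisfied
(5,4)R 2/4 satisfied
(5,5)B 1/3 satisfied
(6,2)B 2/2 satisfied
(6,4)R 2/2 satisfied
(6,5)R 1/3 satisfied
(7,1)B 1/1 satisfied
(7,2)B 3/3 satisfied
(7,3)B 1/1 satisfied
(7,5)B 0/1 not
Unsatisfied: (1,2), (7,5) — 2 in total.

2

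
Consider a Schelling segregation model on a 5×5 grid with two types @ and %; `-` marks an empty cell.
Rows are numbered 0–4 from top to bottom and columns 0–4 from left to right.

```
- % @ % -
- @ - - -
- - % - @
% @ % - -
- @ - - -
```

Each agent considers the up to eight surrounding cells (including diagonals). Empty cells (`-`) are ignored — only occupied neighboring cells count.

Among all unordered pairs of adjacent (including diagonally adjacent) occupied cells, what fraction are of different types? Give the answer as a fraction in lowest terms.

3/4

Scan each occupied cell's neighbors to the right and below (and the two forward diagonals) so each pair is counted once.
Row 0: %(0,1)–@(0,2)≠ %(0,1)–@(1,1)≠ @(0,2)–%(0,3)≠ @(0,2)–@(1,1)=  → 3/4 unlike.
Row 1: @(1,1)–%(2,2)≠  → 1/1 unlike.
Row 2: %(2,2)–%(3,2)= %(2,2)–@(3,1)≠  → 1/2 unlike.
Row 3: %(3,0)–@(3,1)≠ %(3,0)–@(4,1)≠ @(3,1)–%(3,2)≠ @(3,1)–@(4,1)= %(3,2)–@(4,1)≠  → 4/5 unlike.
Total adjacent occupied pairs: 12; unlike-type pairs: 9.
9/12 reduces to 3/4.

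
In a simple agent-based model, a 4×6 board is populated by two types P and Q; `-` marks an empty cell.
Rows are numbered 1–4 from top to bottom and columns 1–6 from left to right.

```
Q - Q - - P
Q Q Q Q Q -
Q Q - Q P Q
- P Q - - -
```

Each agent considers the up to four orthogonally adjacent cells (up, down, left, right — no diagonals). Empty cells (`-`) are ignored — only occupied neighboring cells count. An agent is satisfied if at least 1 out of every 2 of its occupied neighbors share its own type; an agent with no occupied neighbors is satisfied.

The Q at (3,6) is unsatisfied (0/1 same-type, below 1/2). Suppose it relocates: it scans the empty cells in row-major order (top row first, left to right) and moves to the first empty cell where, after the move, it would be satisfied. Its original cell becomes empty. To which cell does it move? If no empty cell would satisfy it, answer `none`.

(1,2)

Vacating (3,6). Empty cells in order:
  (1,2): 3/3 same-type → satisfied — stop here.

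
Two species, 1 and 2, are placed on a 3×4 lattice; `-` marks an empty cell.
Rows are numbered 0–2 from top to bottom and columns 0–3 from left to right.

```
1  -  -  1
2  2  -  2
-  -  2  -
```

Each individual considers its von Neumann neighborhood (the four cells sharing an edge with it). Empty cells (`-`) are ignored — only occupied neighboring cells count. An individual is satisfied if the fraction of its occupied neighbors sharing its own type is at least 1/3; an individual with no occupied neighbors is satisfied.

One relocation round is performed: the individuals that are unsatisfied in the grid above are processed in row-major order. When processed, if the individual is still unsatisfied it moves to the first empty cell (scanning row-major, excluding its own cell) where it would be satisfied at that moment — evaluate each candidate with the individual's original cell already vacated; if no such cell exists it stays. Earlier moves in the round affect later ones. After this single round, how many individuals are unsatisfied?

Initially unsatisfied (in order): (0,0), (0,3), (1,3).
  (0,0) → (0,2).
  (0,3): now satisfied by earlier moves; stays.
  (1,3) → (0,0).
Resulting grid:
2 - 1 1
2 2 - -
- - 2 -
All satisfied now.

0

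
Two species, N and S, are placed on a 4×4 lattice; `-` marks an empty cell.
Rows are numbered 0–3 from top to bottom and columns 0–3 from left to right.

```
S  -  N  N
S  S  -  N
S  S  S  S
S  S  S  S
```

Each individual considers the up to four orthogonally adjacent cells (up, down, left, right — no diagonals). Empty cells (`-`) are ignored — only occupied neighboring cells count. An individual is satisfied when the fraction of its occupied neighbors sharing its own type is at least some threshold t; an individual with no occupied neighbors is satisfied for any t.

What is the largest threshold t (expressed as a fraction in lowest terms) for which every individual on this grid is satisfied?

Row 0: (0,0)S 1/1 · (0,2)N 1/1 · (0,3)N 2/2
Row 1: (1,0)S 3/3 · (1,1)S 2/2 · (1,3)N 1/2
Row 2: (2,0)S 3/3 · (2,1)S 4/4 · (2,2)S 3/3 · (2,3)S 2/3
Row 3: (3,0)S 2/2 · (3,1)S 3/3 · (3,2)S 3/3 · (3,3)S 2/2
The smallest same-type fraction is 1/2 at (1,3), which reduces to 1/2. Any threshold above that leaves this individual unsatisfied.

1/2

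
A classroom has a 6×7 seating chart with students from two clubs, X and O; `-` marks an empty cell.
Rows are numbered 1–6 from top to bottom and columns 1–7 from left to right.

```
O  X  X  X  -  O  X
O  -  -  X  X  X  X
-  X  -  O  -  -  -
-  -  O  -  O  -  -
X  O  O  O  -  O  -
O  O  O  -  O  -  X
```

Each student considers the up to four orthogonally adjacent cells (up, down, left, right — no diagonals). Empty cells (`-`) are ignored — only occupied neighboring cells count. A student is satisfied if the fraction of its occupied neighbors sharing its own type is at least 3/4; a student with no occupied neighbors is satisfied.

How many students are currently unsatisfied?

10

Row 1: (1,1)O 1/2 unhappy · (1,2)X 1/2 unhappy · (1,3)X 2/2 ok · (1,4)X 2/2 ok · (1,6)O 0/2 unhappy · (1,7)X 1/2 unhappy
Row 2: (2,1)O 1/1 ok · (2,4)X 2/3 unhappy · (2,5)X 2/2 ok · (2,6)X 2/3 unhappy · (2,7)X 2/2 ok
Row 3: (3,2)X 0/0 ok · (3,4)O 0/1 unhappy
Row 4: (4,3)O 1/1 ok · (4,5)O 0/0 ok
Row 5: (5,1)X 0/2 unhappy · (5,2)O 2/3 unhappy · (5,3)O 4/4 ok · (5,4)O 1/1 ok · (5,6)O 0/0 ok
Row 6: (6,1)O 1/2 unhappy · (6,2)O 3/3 ok · (6,3)O 2/2 ok · (6,5)O 0/0 ok · (6,7)X 0/0 ok
Unsatisfied: (1,1), (1,2), (1,6), (1,7), (2,4), (2,6), (3,4), (5,1), (5,2), (6,1) — 10 in total.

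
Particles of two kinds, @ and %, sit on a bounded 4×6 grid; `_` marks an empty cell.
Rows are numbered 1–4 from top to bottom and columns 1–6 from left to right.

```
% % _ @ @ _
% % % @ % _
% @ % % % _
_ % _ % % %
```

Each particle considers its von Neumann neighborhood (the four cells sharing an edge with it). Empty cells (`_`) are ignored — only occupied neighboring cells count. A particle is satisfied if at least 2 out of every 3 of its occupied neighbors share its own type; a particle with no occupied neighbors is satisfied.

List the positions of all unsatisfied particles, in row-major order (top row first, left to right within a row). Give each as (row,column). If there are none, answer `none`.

Row 1: (1,1)% 2/2 ✓ · (1,2)% 2/2 ✓ · (1,4)@ 2/2 ✓ · (1,5)@ 1/2 ✗
Row 2: (2,1)% 3/3 ✓ · (2,2)% 3/4 ✓ · (2,3)% 2/3 ✓ · (2,4)@ 1/4 ✗ · (2,5)% 1/3 ✗
Row 3: (3,1)% 1/2 ✗ · (3,2)@ 0/4 ✗ · (3,3)% 2/3 ✓ · (3,4)% 3/4 ✓ · (3,5)% 3/3 ✓
Row 4: (4,2)% 0/1 ✗ · (4,4)% 2/2 ✓ · (4,5)% 3/3 ✓ · (4,6)% 1/1 ✓

(1,5), (2,4), (2,5), (3,1), (3,2), (4,2)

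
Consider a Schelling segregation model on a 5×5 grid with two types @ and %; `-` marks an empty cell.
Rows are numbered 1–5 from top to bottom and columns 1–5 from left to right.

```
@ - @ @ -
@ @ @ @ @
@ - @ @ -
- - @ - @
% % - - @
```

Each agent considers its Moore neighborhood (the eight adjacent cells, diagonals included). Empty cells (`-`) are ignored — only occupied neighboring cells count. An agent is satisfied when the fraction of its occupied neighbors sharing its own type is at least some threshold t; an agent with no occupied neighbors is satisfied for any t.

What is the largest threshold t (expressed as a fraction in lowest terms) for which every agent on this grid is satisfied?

1/2

Row 1: (1,1)@ 2/2 · (1,3)@ 4/4 · (1,4)@ 4/4
Row 2: (2,1)@ 3/3 · (2,2)@ 6/6 · (2,3)@ 6/6 · (2,4)@ 6/6 · (2,5)@ 3/3
Row 3: (3,1)@ 2/2 · (3,3)@ 5/5 · (3,4)@ 6/6
Row 4: (4,3)@ 2/3 · (4,5)@ 2/2
Row 5: (5,1)% 1/1 · (5,2)% 1/2 · (5,5)@ 1/1
The smallest same-type fraction is 1/2 at (5,2), which reduces to 1/2. Any threshold above that leaves this agent unsatisfied.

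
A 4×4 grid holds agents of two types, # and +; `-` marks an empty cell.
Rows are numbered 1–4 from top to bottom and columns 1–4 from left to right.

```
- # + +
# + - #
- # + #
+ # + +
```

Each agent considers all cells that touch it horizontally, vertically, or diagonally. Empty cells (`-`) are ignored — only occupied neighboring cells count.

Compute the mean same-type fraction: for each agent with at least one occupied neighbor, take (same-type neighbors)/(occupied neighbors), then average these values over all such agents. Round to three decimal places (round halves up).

(1,2)# 1/3
(1,3)+ 2/4
(1,4)+ 1/2
(2,1)# 2/3
(2,2)+ 2/5
(2,4)# 1/4
(3,2)# 2/6
(3,3)+ 3/7
(3,4)# 1/4
(4,1)+ 0/2
(4,2)# 1/4
(4,3)+ 2/5
(4,4)+ 2/3
Sum over 13 agents: 1/3 + 2/4 + 1/2 + 2/3 + 2/5 + 1/4 + 2/6 + 3/7 + 1/4 + 0/2 + 1/4 + 2/5 + 2/3 = 697/140; mean = 697/140 ÷ 13 = 697/1820 = 0.382967… → 0.383.

0.383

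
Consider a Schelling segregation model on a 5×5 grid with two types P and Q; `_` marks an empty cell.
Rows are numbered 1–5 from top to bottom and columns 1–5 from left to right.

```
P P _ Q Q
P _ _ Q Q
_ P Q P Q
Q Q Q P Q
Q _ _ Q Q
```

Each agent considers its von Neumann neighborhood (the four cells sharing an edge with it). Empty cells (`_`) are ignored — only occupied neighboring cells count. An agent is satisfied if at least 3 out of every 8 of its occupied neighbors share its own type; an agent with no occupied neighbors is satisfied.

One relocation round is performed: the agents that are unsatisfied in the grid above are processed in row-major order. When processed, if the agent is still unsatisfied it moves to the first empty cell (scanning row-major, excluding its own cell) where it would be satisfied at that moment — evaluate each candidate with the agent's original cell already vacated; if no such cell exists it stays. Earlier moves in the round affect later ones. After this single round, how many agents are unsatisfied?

Initially unsatisfied (in order): (3,2), (3,3), (3,4), (4,4).
  (3,2) → (1,3).
  (3,3): now satisfied by earlier moves; stays.
  (3,4) → (2,2).
  (4,4) → (2,3).
Resulting grid:
P P P Q Q
P P P Q Q
_ _ Q _ Q
Q Q Q _ Q
Q _ _ Q Q
All satisfied now.

0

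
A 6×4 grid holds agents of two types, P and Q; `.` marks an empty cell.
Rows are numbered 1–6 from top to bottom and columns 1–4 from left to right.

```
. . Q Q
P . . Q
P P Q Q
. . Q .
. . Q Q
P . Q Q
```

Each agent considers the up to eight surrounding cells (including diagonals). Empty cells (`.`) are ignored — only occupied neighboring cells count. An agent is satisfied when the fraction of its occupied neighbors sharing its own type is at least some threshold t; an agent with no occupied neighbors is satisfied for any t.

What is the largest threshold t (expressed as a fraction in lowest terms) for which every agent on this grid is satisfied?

1/2

Row 1: (1,3)Q 2/2 · (1,4)Q 2/2
Row 2: (2,1)P 2/2 · (2,4)Q 4/4
Row 3: (3,1)P 2/2 · (3,2)P 2/4 · (3,3)Q 3/4 · (3,4)Q 3/3
Row 4: (4,3)Q 4/5
Row 5: (5,3)Q 4/4 · (5,4)Q 4/4
Row 6: (6,1)P — no occupied neighbors · (6,3)Q 3/3 · (6,4)Q 3/3
The smallest same-type fraction is 2/4 at (3,2), which reduces to 1/2. Any threshold above that leaves this agent unsatisfied.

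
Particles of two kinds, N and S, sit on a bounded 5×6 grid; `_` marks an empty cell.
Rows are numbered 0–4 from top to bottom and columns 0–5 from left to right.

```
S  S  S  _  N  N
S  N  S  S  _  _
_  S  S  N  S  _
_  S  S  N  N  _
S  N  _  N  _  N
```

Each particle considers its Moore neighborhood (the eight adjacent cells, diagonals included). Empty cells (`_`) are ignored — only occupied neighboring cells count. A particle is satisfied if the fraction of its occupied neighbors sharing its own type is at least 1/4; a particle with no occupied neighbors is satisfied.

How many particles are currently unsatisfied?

2

Row 0: (0,0)S 2/3 ok · (0,1)S 4/5 ok · (0,2)S 3/4 ok · (0,4)N 1/2 ok · (0,5)N 1/1 ok
Row 1: (1,0)S 3/4 ok · (1,1)N 0/7 unhappy · (1,2)S 5/7 ok · (1,3)S 4/6 ok
Row 2: (2,1)S 5/6 ok · (2,2)S 5/8 ok · (2,3)N 2/7 ok · (2,4)S 1/4 ok
Row 3: (3,1)S 4/5 ok · (3,2)S 3/7 ok · (3,3)N 3/6 ok · (3,4)N 4/5 ok
Row 4: (4,0)S 1/2 ok · (4,1)N 0/3 unhappy · (4,3)N 2/3 ok · (4,5)N 1/1 ok
Unsatisfied: (1,1), (4,1) — 2 in total.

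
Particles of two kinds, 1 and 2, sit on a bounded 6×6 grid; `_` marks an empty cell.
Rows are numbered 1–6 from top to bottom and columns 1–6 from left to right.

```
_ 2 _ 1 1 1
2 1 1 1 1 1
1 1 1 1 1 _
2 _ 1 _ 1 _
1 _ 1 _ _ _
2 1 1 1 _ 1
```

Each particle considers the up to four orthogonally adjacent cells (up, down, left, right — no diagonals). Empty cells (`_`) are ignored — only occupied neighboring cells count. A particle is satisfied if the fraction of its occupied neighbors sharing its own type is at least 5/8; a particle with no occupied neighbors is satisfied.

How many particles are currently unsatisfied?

8

(1,2)2 0/1 ✗
(1,4)1 2/2 ✓
(1,5)1 3/3 ✓
(1,6)1 2/2 ✓
(2,1)2 0/2 ✗
(2,2)1 2/4 ✗
(2,3)1 3/3 ✓
(2,4)1 4/4 ✓
(2,5)1 4/4 ✓
(2,6)1 2/2 ✓
(3,1)1 1/3 ✗
(3,2)1 3/3 ✓
(3,3)1 4/4 ✓
(3,4)1 3/3 ✓
(3,5)1 3/3 ✓
(4,1)2 0/2 ✗
(4,3)1 2/2 ✓
(4,5)1 1/1 ✓
(5,1)1 0/2 ✗
(5,3)1 2/2 ✓
(6,1)2 0/2 ✗
(6,2)1 1/2 ✗
(6,3)1 3/3 ✓
(6,4)1 1/1 ✓
(6,6)1 0/0 ✓
Unsatisfied: (1,2), (2,1), (2,2), (3,1), (4,1), (5,1), (6,1), (6,2) — 8 in total.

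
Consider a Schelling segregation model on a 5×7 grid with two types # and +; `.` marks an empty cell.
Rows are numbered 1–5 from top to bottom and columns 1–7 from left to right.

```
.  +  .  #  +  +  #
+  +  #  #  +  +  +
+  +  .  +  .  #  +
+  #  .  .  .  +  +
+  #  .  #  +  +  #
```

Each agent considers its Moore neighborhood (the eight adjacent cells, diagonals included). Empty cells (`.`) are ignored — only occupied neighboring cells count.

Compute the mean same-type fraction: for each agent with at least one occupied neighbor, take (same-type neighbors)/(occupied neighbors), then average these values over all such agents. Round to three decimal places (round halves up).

0.509

(1,2)+ 2/3
(1,4)# 2/4
(1,5)+ 3/5
(1,6)+ 4/5
(1,7)# 0/3
(2,1)+ 4/4
(2,2)+ 4/5
(2,3)# 2/6
(2,4)# 2/5
(2,5)+ 4/7
(2,6)+ 5/7
(2,7)+ 3/5
(3,1)+ 4/5
(3,2)+ 4/6
(3,4)+ 1/3
(3,6)# 0/6
(3,7)+ 4/5
(4,1)+ 3/5
(4,2)# 1/5
(4,6)+ 4/6
(4,7)+ 3/5
(5,1)+ 1/3
(5,2)# 1/3
(5,4)# 0/1
(5,5)+ 2/3
(5,6)+ 3/4
(5,7)# 0/3
Sum over 27 agents: 2/3 + 2/4 + 3/5 + 4/5 + 0/3 + 4/4 + 4/5 + 2/6 + 2/5 + 4/7 + 5/7 + 3/5 + 4/5 + 4/6 + 1/3 + 0/6 + 4/5 + 3/5 + 1/5 + 4/6 + 3/5 + 1/3 + 1/3 + 0/1 + 2/3 + 3/4 + 0/3 = 1923/140; mean = 1923/140 ÷ 27 = 641/1260 = 0.508730… → 0.509.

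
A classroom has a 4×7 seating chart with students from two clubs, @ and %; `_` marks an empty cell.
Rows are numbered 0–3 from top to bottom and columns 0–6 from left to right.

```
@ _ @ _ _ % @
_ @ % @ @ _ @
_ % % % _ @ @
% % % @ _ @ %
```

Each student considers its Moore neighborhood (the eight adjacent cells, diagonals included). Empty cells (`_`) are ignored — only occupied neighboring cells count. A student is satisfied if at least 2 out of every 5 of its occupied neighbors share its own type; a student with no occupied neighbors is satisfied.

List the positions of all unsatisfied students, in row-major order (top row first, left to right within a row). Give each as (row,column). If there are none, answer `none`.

(0,5), (3,3), (3,6)

Row 0: (0,0)@ 1/1 satisfied · (0,2)@ 2/3 satisfied · (0,5)% 0/3 not · (0,6)@ 1/2 satisfied
Row 1: (1,1)@ 2/5 satisfied · (1,2)% 3/6 satisfied · (1,3)@ 2/5 satisfied · (1,4)@ 2/4 satisfied · (1,6)@ 3/4 satisfied
Row 2: (2,1)% 5/6 satisfied · (2,2)% 5/8 satisfied · (2,3)% 3/6 satisfied · (2,5)@ 4/5 satisfied · (2,6)@ 3/4 satisfied
Row 3: (3,0)% 2/2 satisfied · (3,1)% 4/4 satisfied · (3,2)% 4/5 satisfied · (3,3)@ 0/3 not · (3,5)@ 2/3 satisfied · (3,6)% 0/3 not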